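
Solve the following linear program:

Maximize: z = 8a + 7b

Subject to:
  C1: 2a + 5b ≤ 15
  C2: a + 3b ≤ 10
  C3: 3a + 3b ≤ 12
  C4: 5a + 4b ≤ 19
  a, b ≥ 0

Evaluate the objective at each vertex of the feasible region:
  z(0, 0) = 0
  z(3.8, 0) = 30.4
  z(3, 1) = 31  ←
  z(1.667, 2.333) = 29.67
  z(0, 3) = 21
The maximum is at a = 3, b = 1.

a = 3, b = 1, z = 31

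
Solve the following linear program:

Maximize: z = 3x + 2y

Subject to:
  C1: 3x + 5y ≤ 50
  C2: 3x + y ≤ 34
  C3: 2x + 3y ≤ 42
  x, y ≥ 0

Evaluate the objective at each vertex of the feasible region:
  z(0, 0) = 0
  z(11.33, 0) = 34
  z(10, 4) = 38  ←
  z(0, 10) = 20
The maximum is at x = 10, y = 4.

x = 10, y = 4, z = 38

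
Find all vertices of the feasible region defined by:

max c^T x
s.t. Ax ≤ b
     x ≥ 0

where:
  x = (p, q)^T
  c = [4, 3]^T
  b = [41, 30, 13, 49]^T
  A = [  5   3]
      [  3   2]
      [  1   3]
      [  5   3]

(0, 0), (8.2, 0), (7, 2), (0, 4.333)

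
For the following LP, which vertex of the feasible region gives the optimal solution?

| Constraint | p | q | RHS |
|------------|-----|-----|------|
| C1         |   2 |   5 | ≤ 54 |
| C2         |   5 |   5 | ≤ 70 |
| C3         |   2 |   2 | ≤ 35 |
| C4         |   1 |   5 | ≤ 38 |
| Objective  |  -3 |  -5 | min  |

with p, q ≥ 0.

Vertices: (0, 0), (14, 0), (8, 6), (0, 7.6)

Evaluate the objective at each vertex of the feasible region:
  z(0, 0) = 0
  z(14, 0) = -42
  z(8, 6) = -54  ←
  z(0, 7.6) = -38
The minimum is at p = 8, q = 6.

(8, 6)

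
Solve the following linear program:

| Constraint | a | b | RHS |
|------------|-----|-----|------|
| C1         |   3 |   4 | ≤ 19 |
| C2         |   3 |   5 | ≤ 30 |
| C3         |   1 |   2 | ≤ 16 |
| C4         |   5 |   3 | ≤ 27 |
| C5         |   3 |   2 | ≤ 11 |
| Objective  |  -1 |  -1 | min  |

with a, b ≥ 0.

Evaluate the objective at each vertex of the feasible region:
  z(0, 0) = 0
  z(3.667, 0) = -3.667
  z(1, 4) = -5  ←
  z(0, 4.75) = -4.75
The minimum is at a = 1, b = 4.

a = 1, b = 4, z = -5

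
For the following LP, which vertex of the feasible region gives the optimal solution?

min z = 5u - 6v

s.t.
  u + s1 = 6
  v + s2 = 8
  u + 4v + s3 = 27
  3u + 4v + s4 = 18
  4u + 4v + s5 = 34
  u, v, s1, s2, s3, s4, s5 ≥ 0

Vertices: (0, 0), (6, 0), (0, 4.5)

Evaluate the objective at each vertex of the feasible region:
  z(0, 0) = 0
  z(6, 0) = 30
  z(0, 4.5) = -27  ←
The minimum is at u = 0, v = 4.5.

(0, 4.5)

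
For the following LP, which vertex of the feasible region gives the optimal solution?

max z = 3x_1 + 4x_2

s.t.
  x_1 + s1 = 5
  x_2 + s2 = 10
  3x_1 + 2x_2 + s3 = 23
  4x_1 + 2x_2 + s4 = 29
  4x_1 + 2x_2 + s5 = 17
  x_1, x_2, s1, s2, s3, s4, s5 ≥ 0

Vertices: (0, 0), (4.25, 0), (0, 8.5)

Evaluate the objective at each vertex of the feasible region:
  z(0, 0) = 0
  z(4.25, 0) = 12.75
  z(0, 8.5) = 34  ←
The maximum is at x_1 = 0, x_2 = 8.5.

(0, 8.5)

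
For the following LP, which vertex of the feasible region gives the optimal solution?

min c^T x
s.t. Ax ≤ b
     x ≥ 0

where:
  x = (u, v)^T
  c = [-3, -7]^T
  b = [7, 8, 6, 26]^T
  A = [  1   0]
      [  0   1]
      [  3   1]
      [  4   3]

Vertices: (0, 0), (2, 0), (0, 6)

Evaluate the objective at each vertex of the feasible region:
  z(0, 0) = 0
  z(2, 0) = -6
  z(0, 6) = -42  ←
The minimum is at u = 0, v = 6.

(0, 6)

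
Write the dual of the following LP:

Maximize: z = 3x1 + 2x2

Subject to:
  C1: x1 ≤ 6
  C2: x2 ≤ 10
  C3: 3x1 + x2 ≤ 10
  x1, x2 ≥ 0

Primal max cᵀx s.t. Ax ≤ b, x ≥ 0  →  Dual min bᵀy s.t. Aᵀy ≥ c, y ≥ 0.

Minimize: z = 6y1 + 10y2 + 10y3

Subject to:
  y1 + 3y3 ≥ 3
  y2 + y3 ≥ 2
  y1, y2, y3 ≥ 0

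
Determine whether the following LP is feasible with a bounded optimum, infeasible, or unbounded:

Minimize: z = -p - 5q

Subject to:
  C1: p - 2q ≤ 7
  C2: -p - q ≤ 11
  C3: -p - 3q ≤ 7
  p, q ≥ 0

Unbounded (objective can decrease without bound)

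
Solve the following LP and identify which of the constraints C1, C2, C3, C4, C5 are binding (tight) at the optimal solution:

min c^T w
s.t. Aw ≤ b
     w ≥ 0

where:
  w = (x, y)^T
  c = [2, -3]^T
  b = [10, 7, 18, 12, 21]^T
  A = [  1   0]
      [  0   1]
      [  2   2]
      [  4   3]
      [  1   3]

At x = 0, y = 4, compute slack b - a·x for each constraint:
  C1: 10 − 0 = 10  (slack)
  C2: 7 − 4 = 3  (slack)
  C3: 18 − 8 = 10  (slack)
  C4: 12 − 12 = 0  (binding)
  C5: 21 − 12 = 9  (slack)

Optimal: x = 0, y = 4
Binding: C4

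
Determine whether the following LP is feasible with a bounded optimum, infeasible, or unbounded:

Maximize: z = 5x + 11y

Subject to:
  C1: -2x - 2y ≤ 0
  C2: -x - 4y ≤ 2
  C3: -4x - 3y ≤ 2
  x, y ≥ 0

Unbounded (objective can increase without bound)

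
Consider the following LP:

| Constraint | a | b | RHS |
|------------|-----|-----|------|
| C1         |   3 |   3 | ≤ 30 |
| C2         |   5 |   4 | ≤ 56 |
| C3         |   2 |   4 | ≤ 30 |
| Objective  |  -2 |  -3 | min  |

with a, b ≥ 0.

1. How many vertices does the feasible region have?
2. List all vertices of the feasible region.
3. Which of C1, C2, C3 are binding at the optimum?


1. 4
2. (0, 0), (10, 0), (5, 5), (0, 7.5)
3. C1, C3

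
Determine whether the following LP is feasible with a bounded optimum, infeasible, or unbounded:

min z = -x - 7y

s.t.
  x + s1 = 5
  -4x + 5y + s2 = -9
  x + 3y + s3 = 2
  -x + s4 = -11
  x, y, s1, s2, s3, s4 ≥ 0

Infeasible (no feasible solution exists)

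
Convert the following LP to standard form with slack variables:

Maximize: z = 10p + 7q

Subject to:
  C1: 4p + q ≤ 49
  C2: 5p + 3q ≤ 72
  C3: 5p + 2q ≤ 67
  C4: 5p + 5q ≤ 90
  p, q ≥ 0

max z = 10p + 7q

s.t.
  4p + q + s1 = 49
  5p + 3q + s2 = 72
  5p + 2q + s3 = 67
  5p + 5q + s4 = 90
  p, q, s1, s2, s3, s4 ≥ 0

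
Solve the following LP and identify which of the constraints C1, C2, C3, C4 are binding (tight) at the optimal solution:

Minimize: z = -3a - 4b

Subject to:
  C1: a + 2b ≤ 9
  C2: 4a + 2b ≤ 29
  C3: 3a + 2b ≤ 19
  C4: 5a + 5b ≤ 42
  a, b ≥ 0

At a = 5, b = 2, compute slack b - a·x for each constraint:
  C1: 9 − 9 = 0  (binding)
  C2: 29 − 24 = 5  (slack)
  C3: 19 − 19 = 0  (binding)
  C4: 42 − 35 = 7  (slack)

Optimal: a = 5, b = 2
Binding: C1, C3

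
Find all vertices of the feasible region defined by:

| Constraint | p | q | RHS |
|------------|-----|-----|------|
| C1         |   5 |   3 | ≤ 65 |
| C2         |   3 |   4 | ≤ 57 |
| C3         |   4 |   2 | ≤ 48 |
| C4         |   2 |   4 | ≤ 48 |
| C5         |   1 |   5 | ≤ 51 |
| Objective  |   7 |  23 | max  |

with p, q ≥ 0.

(0, 0), (12, 0), (8, 8), (6, 9), (0, 10.2)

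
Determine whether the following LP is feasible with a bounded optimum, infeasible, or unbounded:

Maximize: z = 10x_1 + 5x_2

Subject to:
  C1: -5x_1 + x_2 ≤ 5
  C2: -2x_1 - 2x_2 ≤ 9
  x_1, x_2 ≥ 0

Unbounded (objective can increase without bound)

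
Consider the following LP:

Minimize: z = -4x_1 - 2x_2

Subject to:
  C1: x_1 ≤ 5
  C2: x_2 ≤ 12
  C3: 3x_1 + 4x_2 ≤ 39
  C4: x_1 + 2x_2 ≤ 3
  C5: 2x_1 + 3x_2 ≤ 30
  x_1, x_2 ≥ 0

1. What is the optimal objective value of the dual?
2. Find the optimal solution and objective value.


1. -12
2. x_1 = 3, x_2 = 0, z = -12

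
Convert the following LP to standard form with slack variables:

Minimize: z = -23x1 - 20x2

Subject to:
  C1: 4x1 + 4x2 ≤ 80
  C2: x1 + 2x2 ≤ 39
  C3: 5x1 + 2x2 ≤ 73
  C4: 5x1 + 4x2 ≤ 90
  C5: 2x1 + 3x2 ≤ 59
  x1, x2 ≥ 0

min z = -23x1 - 20x2

s.t.
  4x1 + 4x2 + s1 = 80
  x1 + 2x2 + s2 = 39
  5x1 + 2x2 + s3 = 73
  5x1 + 4x2 + s4 = 90
  2x1 + 3x2 + s5 = 59
  x1, x2, s1, s2, s3, s4, s5 ≥ 0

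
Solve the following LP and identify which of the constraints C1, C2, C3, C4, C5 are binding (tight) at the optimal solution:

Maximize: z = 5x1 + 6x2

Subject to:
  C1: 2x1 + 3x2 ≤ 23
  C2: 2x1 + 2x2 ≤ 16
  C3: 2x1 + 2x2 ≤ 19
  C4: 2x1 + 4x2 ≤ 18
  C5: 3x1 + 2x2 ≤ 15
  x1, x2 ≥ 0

At x1 = 3, x2 = 3, compute slack b - a·x for each constraint:
  C1: 23 − 15 = 8  (slack)
  C2: 16 − 12 = 4  (slack)
  C3: 19 − 12 = 7  (slack)
  C4: 18 − 18 = 0  (binding)
  C5: 15 − 15 = 0  (binding)

Optimal: x1 = 3, x2 = 3
Binding: C4, C5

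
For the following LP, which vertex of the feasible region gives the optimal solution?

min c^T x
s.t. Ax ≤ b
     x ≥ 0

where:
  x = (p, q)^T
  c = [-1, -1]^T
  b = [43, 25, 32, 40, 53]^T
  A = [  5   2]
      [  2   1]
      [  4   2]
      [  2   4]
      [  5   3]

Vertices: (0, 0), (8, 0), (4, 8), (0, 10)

Evaluate the objective at each vertex of the feasible region:
  z(0, 0) = 0
  z(8, 0) = -8
  z(4, 8) = -12  ←
  z(0, 10) = -10
The minimum is at p = 4, q = 8.

(4, 8)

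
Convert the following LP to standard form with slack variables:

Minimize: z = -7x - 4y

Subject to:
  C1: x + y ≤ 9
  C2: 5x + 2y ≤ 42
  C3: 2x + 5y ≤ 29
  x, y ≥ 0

min z = -7x - 4y

s.t.
  x + y + s1 = 9
  5x + 2y + s2 = 42
  2x + 5y + s3 = 29
  x, y, s1, s2, s3 ≥ 0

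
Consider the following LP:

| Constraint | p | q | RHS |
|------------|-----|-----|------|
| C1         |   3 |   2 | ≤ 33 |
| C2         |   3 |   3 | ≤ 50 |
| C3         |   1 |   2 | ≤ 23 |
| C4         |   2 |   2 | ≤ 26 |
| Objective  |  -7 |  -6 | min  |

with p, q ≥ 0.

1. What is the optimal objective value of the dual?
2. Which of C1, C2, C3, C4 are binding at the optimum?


1. -85
2. C1, C4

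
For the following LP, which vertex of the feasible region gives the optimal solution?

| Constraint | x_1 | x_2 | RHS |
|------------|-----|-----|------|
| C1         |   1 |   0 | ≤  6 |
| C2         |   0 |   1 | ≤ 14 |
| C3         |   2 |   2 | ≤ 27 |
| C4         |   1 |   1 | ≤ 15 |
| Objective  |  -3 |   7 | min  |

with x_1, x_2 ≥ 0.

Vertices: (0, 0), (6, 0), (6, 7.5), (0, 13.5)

Evaluate the objective at each vertex of the feasible region:
  z(0, 0) = 0
  z(6, 0) = -18  ←
  z(6, 7.5) = 34.5
  z(0, 13.5) = 94.5
The minimum is at x_1 = 6, x_2 = 0.

(6, 0)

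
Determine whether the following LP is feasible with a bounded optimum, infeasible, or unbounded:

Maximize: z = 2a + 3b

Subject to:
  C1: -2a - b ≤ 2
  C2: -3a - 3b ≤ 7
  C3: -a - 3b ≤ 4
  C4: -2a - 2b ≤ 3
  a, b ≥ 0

Unbounded (objective can increase without bound)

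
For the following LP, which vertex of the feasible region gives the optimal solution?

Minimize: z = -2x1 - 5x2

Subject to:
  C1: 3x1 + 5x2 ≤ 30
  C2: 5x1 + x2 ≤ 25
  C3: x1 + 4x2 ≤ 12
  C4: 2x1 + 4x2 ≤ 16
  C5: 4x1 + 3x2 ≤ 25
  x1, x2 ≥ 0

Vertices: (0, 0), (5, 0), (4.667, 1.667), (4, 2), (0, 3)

Evaluate the objective at each vertex of the feasible region:
  z(0, 0) = 0
  z(5, 0) = -10
  z(4.667, 1.667) = -17.67
  z(4, 2) = -18  ←
  z(0, 3) = -15
The minimum is at x1 = 4, x2 = 2.

(4, 2)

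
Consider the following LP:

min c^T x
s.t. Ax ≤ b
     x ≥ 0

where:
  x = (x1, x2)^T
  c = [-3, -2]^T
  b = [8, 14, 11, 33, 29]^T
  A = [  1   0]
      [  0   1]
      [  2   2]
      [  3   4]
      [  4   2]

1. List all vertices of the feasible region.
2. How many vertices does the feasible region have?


1. (0, 0), (5.5, 0), (0, 5.5)
2. 3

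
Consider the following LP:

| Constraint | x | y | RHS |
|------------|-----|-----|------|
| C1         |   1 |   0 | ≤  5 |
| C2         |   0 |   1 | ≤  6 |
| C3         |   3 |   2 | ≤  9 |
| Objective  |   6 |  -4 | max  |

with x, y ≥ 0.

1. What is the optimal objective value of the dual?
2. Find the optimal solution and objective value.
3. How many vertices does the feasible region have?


1. 18
2. x = 3, y = 0, z = 18
3. 3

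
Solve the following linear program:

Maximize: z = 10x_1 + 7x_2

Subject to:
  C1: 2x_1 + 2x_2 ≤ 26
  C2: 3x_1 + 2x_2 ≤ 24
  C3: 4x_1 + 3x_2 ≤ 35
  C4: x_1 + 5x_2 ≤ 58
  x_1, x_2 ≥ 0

Evaluate the objective at each vertex of the feasible region:
  z(0, 0) = 0
  z(8, 0) = 80
  z(2, 9) = 83  ←
  z(0.05882, 11.59) = 81.71
  z(0, 11.6) = 81.2
The maximum is at x_1 = 2, x_2 = 9.

x_1 = 2, x_2 = 9, z = 83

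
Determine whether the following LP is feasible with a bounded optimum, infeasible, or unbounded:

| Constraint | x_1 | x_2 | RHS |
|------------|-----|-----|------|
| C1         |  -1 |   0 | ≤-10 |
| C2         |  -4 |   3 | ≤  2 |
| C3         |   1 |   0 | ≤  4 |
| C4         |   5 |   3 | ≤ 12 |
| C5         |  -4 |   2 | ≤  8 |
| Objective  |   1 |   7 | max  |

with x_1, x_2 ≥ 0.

Infeasible (no feasible solution exists)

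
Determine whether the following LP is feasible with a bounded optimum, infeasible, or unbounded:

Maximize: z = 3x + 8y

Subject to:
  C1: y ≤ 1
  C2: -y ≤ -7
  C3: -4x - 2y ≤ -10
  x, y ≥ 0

Infeasible (no feasible solution exists)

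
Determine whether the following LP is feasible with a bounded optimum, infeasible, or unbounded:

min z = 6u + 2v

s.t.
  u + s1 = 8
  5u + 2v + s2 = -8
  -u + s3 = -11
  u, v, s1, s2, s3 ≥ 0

Infeasible (no feasible solution exists)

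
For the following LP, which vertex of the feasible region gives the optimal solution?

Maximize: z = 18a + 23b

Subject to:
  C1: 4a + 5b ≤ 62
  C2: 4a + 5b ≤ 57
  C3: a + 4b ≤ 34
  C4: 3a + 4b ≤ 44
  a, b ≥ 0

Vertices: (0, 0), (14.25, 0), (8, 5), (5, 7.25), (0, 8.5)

Evaluate the objective at each vertex of the feasible region:
  z(0, 0) = 0
  z(14.25, 0) = 256.5
  z(8, 5) = 259  ←
  z(5, 7.25) = 256.8
  z(0, 8.5) = 195.5
The maximum is at a = 8, b = 5.

(8, 5)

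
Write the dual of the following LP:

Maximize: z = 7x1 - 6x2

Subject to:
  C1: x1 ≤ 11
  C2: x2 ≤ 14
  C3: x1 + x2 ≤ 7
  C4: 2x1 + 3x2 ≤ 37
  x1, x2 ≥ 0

Primal max cᵀx s.t. Ax ≤ b, x ≥ 0  →  Dual min bᵀy s.t. Aᵀy ≥ c, y ≥ 0.

Minimize: z = 11y1 + 14y2 + 7y3 + 37y4

Subject to:
  y1 + y3 + 2y4 ≥ 7
  y2 + y3 + 3y4 ≥ -6
  y1, y2, y3, y4 ≥ 0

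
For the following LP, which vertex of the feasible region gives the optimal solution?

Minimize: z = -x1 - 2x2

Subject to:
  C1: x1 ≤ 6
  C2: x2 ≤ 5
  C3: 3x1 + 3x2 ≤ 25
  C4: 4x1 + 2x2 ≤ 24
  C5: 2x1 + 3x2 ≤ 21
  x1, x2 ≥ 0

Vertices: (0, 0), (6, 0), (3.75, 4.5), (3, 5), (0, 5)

Evaluate the objective at each vertex of the feasible region:
  z(0, 0) = 0
  z(6, 0) = -6
  z(3.75, 4.5) = -12.75
  z(3, 5) = -13  ←
  z(0, 5) = -10
The minimum is at x1 = 3, x2 = 5.

(3, 5)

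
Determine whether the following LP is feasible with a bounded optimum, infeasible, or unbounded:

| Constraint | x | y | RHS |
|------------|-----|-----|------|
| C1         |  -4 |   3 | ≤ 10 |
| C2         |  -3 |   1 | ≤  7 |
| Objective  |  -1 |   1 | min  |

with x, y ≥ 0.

Unbounded (objective can decrease without bound)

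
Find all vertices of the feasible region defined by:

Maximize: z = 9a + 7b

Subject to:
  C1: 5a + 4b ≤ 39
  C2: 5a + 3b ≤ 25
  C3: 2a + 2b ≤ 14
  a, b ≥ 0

(0, 0), (5, 0), (2, 5), (0, 7)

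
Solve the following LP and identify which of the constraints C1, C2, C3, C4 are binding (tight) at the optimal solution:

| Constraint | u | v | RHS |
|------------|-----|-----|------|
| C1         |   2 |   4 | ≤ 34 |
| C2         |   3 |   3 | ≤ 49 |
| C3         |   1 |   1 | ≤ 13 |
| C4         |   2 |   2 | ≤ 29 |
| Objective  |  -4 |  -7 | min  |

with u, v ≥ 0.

At u = 9, v = 4, compute slack b - a·x for each constraint:
  C1: 34 − 34 = 0  (binding)
  C2: 49 − 39 = 10  (slack)
  C3: 13 − 13 = 0  (binding)
  C4: 29 − 26 = 3  (slack)

Optimal: u = 9, v = 4
Binding: C1, C3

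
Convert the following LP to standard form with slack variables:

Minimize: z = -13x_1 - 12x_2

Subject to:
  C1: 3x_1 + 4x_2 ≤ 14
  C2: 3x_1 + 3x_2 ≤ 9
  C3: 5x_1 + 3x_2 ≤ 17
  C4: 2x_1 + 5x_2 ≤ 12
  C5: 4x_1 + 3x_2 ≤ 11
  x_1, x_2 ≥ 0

min z = -13x_1 - 12x_2

s.t.
  3x_1 + 4x_2 + s1 = 14
  3x_1 + 3x_2 + s2 = 9
  5x_1 + 3x_2 + s3 = 17
  2x_1 + 5x_2 + s4 = 12
  4x_1 + 3x_2 + s5 = 11
  x_1, x_2, s1, s2, s3, s4, s5 ≥ 0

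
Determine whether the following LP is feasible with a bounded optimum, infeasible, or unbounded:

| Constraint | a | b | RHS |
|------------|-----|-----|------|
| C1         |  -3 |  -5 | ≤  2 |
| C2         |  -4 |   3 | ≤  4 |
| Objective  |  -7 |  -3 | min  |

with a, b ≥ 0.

Unbounded (objective can decrease without bound)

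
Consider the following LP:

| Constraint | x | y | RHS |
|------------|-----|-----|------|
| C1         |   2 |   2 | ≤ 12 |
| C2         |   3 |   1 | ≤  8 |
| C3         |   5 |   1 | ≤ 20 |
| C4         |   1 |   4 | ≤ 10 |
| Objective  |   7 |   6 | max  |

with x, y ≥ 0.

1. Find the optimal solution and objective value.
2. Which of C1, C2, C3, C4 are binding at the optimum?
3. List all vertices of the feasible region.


1. x = 2, y = 2, z = 26
2. C2, C4
3. (0, 0), (2.667, 0), (2, 2), (0, 2.5)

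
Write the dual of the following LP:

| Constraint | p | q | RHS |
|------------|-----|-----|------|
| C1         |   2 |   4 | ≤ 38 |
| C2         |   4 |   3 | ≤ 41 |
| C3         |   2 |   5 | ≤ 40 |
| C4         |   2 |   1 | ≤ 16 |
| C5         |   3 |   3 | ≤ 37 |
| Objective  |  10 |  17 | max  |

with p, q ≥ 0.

Primal max cᵀx s.t. Ax ≤ b, x ≥ 0  →  Dual min bᵀy s.t. Aᵀy ≥ c, y ≥ 0.

Minimize: z = 38y1 + 41y2 + 40y3 + 16y4 + 37y5

Subject to:
  2y1 + 4y2 + 2y3 + 2y4 + 3y5 ≥ 10
  4y1 + 3y2 + 5y3 + y4 + 3y5 ≥ 17
  y1, y2, y3, y4, y5 ≥ 0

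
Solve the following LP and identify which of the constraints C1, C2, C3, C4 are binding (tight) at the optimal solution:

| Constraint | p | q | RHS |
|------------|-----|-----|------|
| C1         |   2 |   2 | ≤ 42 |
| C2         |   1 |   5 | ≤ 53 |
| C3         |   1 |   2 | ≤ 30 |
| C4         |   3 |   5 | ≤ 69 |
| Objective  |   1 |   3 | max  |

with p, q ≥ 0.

At p = 8, q = 9, compute slack b - a·x for each constraint:
  C1: 42 − 34 = 8  (slack)
  C2: 53 − 53 = 0  (binding)
  C3: 30 − 26 = 4  (slack)
  C4: 69 − 69 = 0  (binding)

Optimal: p = 8, q = 9
Binding: C2, C4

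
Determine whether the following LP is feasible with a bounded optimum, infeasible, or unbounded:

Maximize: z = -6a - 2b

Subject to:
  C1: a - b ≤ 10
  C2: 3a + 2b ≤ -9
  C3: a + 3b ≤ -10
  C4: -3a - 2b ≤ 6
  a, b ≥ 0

Infeasible (no feasible solution exists)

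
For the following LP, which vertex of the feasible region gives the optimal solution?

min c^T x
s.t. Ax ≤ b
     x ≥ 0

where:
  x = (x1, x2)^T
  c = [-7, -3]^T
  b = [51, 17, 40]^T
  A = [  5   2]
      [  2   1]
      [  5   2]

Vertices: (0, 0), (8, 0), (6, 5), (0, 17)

Evaluate the objective at each vertex of the feasible region:
  z(0, 0) = 0
  z(8, 0) = -56
  z(6, 5) = -57  ←
  z(0, 17) = -51
The minimum is at x1 = 6, x2 = 5.

(6, 5)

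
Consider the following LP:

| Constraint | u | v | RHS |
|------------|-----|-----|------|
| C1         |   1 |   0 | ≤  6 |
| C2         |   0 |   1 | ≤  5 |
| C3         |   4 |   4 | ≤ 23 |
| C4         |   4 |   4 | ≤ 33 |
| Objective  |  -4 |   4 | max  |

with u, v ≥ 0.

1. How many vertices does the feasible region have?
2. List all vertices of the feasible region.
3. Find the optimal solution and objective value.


1. 4
2. (0, 0), (5.75, 0), (0.75, 5), (0, 5)
3. u = 0, v = 5, z = 20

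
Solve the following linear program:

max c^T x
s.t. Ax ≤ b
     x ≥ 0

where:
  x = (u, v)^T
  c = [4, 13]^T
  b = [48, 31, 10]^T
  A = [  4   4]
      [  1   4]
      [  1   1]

Evaluate the objective at each vertex of the feasible region:
  z(0, 0) = 0
  z(10, 0) = 40
  z(3, 7) = 103  ←
  z(0, 7.75) = 100.8
The maximum is at u = 3, v = 7.

u = 3, v = 7, z = 103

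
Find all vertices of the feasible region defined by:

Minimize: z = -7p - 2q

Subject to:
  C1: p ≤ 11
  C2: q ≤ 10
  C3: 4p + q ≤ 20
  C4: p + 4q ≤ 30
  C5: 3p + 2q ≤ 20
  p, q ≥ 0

(0, 0), (5, 0), (4, 4), (2, 7), (0, 7.5)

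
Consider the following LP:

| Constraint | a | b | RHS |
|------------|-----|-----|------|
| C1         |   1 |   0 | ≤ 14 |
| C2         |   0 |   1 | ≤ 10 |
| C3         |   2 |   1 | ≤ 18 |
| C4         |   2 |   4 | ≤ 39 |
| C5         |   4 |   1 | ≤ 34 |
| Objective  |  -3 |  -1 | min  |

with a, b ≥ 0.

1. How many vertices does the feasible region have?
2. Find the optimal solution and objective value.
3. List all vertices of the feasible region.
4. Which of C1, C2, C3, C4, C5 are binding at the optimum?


1. 5
2. a = 8, b = 2, z = -26
3. (0, 0), (8.5, 0), (8, 2), (5.5, 7), (0, 9.75)
4. C3, C5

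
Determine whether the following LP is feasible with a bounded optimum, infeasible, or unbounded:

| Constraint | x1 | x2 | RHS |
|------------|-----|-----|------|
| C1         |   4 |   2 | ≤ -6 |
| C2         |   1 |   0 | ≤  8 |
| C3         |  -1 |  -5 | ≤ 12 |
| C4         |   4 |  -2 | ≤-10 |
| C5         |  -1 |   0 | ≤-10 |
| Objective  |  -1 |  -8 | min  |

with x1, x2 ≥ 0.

Infeasible (no feasible solution exists)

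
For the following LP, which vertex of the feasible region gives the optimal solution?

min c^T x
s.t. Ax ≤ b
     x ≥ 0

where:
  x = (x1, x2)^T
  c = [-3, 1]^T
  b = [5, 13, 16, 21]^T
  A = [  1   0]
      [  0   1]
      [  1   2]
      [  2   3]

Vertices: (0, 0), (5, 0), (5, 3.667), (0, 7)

Evaluate the objective at each vertex of the feasible region:
  z(0, 0) = 0
  z(5, 0) = -15  ←
  z(5, 3.667) = -11.33
  z(0, 7) = 7
The minimum is at x1 = 5, x2 = 0.

(5, 0)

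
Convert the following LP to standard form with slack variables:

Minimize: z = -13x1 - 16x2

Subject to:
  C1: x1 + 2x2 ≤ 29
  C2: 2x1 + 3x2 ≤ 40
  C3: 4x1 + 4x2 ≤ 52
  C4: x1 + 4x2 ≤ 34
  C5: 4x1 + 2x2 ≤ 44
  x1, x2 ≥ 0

min z = -13x1 - 16x2

s.t.
  x1 + 2x2 + s1 = 29
  2x1 + 3x2 + s2 = 40
  4x1 + 4x2 + s3 = 52
  x1 + 4x2 + s4 = 34
  4x1 + 2x2 + s5 = 44
  x1, x2, s1, s2, s3, s4, s5 ≥ 0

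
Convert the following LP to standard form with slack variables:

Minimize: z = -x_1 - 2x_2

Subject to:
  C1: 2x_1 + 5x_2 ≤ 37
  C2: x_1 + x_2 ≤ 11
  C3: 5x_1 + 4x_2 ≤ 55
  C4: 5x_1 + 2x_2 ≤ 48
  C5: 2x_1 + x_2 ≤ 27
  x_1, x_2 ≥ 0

min z = -x_1 - 2x_2

s.t.
  2x_1 + 5x_2 + s1 = 37
  x_1 + x_2 + s2 = 11
  5x_1 + 4x_2 + s3 = 55
  5x_1 + 2x_2 + s4 = 48
  2x_1 + x_2 + s5 = 27
  x_1, x_2, s1, s2, s3, s4, s5 ≥ 0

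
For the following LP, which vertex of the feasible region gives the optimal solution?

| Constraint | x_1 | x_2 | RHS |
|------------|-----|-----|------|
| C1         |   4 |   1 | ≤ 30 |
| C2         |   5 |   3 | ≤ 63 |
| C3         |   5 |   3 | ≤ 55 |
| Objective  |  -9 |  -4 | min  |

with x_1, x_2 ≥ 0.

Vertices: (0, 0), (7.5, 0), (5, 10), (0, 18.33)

Evaluate the objective at each vertex of the feasible region:
  z(0, 0) = 0
  z(7.5, 0) = -67.5
  z(5, 10) = -85  ←
  z(0, 18.33) = -73.33
The minimum is at x_1 = 5, x_2 = 10.

(5, 10)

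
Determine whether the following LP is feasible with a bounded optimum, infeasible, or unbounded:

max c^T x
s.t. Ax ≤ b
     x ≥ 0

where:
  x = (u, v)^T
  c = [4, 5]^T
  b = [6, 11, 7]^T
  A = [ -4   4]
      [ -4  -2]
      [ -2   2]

Unbounded (objective can increase without bound)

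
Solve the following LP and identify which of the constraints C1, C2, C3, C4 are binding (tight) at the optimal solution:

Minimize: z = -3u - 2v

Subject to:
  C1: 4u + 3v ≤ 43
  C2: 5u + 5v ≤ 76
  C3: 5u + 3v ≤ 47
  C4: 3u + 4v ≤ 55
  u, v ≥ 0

At u = 4, v = 9, compute slack b - a·x for each constraint:
  C1: 43 − 43 = 0  (binding)
  C2: 76 − 65 = 11  (slack)
  C3: 47 − 47 = 0  (binding)
  C4: 55 − 48 = 7  (slack)

Optimal: u = 4, v = 9
Binding: C1, C3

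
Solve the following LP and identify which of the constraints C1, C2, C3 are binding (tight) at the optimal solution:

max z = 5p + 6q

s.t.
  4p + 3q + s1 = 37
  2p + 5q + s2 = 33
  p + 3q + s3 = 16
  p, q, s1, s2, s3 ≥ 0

At p = 7, q = 3, compute slack b - a·x for each constraint:
  C1: 37 − 37 = 0  (binding)
  C2: 33 − 29 = 4  (slack)
  C3: 16 − 16 = 0  (binding)

Optimal: p = 7, q = 3
Binding: C1, C3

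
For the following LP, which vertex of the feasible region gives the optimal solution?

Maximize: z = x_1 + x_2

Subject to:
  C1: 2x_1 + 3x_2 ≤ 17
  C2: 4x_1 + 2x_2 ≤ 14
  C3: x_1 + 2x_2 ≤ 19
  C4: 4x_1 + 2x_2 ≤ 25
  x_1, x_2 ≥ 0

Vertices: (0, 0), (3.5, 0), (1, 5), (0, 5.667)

Evaluate the objective at each vertex of the feasible region:
  z(0, 0) = 0
  z(3.5, 0) = 3.5
  z(1, 5) = 6  ←
  z(0, 5.667) = 5.667
The maximum is at x_1 = 1, x_2 = 5.

(1, 5)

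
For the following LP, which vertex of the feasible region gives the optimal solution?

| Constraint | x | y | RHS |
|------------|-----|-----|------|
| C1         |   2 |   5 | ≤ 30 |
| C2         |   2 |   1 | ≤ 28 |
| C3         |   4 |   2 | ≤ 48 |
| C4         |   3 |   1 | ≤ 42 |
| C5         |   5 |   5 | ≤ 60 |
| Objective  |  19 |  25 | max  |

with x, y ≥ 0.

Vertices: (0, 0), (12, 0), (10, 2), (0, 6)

Evaluate the objective at each vertex of the feasible region:
  z(0, 0) = 0
  z(12, 0) = 228
  z(10, 2) = 240  ←
  z(0, 6) = 150
The maximum is at x = 10, y = 2.

(10, 2)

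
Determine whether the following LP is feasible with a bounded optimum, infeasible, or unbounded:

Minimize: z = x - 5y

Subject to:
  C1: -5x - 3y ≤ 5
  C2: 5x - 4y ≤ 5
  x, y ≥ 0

Unbounded (objective can decrease without bound)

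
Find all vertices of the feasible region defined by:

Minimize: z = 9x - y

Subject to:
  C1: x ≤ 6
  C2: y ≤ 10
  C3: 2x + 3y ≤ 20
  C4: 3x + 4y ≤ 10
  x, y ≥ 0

(0, 0), (3.333, 0), (0, 2.5)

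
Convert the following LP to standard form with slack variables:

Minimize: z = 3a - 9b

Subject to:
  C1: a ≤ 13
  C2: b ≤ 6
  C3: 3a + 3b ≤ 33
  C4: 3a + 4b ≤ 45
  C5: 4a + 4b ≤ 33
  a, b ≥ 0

min z = 3a - 9b

s.t.
  a + s1 = 13
  b + s2 = 6
  3a + 3b + s3 = 33
  3a + 4b + s4 = 45
  4a + 4b + s5 = 33
  a, b, s1, s2, s3, s4, s5 ≥ 0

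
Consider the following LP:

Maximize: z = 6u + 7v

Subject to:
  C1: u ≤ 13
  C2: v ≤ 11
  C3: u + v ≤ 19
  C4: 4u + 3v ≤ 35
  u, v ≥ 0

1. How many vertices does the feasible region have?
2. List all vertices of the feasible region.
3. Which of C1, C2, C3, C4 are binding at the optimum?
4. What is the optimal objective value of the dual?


1. 4
2. (0, 0), (8.75, 0), (0.5, 11), (0, 11)
3. C2, C4
4. 80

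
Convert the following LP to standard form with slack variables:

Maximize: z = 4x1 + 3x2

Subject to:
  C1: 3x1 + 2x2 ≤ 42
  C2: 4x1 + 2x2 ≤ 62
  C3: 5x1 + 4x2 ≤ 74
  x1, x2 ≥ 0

max z = 4x1 + 3x2

s.t.
  3x1 + 2x2 + s1 = 42
  4x1 + 2x2 + s2 = 62
  5x1 + 4x2 + s3 = 74
  x1, x2, s1, s2, s3 ≥ 0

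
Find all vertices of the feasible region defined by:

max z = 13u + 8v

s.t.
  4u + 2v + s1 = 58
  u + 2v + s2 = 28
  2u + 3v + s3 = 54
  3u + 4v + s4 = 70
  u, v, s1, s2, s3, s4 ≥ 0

(0, 0), (14.5, 0), (10, 9), (0, 14)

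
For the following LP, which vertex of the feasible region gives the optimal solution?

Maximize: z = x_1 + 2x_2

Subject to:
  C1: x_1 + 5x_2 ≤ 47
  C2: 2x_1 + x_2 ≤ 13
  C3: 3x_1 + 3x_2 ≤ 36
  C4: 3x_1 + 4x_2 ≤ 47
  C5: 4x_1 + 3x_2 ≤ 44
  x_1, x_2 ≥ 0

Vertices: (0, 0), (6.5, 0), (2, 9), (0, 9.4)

Evaluate the objective at each vertex of the feasible region:
  z(0, 0) = 0
  z(6.5, 0) = 6.5
  z(2, 9) = 20  ←
  z(0, 9.4) = 18.8
The maximum is at x_1 = 2, x_2 = 9.

(2, 9)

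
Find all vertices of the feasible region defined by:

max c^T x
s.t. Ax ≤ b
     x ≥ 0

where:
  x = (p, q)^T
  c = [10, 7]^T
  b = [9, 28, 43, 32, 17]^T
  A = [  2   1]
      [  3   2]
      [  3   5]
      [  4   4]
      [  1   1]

(0, 0), (4.5, 0), (1, 7), (0, 8)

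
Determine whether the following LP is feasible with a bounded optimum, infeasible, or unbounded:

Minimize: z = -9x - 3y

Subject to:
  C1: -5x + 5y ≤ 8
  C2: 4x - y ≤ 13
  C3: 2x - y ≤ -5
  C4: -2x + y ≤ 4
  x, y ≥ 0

Infeasible (no feasible solution exists)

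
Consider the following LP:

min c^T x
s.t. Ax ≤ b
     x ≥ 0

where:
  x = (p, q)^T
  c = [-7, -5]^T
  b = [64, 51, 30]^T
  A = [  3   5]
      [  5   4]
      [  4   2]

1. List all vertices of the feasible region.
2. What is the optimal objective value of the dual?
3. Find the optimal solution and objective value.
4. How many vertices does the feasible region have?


1. (0, 0), (7.5, 0), (3, 9), (0, 12.75)
2. -66
3. p = 3, q = 9, z = -66
4. 4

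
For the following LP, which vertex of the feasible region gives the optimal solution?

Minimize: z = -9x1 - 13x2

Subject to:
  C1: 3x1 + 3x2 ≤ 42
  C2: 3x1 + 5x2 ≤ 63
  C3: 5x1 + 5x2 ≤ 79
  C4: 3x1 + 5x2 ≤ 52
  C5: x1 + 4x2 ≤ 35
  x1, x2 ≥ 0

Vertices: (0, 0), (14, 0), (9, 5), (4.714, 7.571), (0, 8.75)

Evaluate the objective at each vertex of the feasible region:
  z(0, 0) = 0
  z(14, 0) = -126
  z(9, 5) = -146  ←
  z(4.714, 7.571) = -140.9
  z(0, 8.75) = -113.8
The minimum is at x1 = 9, x2 = 5.

(9, 5)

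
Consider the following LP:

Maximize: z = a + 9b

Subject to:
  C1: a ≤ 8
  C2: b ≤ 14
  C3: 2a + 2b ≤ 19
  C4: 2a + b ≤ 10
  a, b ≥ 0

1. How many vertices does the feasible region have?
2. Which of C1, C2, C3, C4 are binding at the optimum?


1. 4
2. C3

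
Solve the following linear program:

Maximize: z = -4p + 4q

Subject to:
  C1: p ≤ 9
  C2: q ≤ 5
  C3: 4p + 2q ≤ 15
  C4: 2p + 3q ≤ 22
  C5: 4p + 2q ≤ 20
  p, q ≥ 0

Evaluate the objective at each vertex of the feasible region:
  z(0, 0) = 0
  z(3.75, 0) = -15
  z(1.25, 5) = 15
  z(0, 5) = 20  ←
The maximum is at p = 0, q = 5.

p = 0, q = 5, z = 20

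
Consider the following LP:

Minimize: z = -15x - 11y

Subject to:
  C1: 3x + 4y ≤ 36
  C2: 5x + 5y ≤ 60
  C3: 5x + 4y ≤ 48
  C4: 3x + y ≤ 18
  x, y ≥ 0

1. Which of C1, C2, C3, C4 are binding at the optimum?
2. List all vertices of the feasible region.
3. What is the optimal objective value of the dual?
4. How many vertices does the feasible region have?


1. C1, C4
2. (0, 0), (6, 0), (4, 6), (0, 9)
3. -126
4. 4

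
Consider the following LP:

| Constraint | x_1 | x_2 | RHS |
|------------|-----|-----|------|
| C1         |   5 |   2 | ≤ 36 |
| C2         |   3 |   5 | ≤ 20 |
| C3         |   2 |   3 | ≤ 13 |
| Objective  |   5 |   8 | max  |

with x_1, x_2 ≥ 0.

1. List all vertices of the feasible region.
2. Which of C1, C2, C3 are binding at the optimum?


1. (0, 0), (6.5, 0), (5, 1), (0, 4)
2. C2, C3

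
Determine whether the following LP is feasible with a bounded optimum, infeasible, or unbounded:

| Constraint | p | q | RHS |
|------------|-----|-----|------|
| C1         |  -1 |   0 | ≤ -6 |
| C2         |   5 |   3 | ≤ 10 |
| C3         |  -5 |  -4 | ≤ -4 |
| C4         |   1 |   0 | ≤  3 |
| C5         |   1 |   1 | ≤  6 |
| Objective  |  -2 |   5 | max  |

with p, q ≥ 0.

Infeasible (no feasible solution exists)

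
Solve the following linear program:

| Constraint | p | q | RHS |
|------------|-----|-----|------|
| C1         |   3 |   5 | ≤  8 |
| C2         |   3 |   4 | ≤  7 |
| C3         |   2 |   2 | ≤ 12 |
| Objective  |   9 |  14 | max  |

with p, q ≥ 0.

Evaluate the objective at each vertex of the feasible region:
  z(0, 0) = 0
  z(2.333, 0) = 21
  z(1, 1) = 23  ←
  z(0, 1.6) = 22.4
The maximum is at p = 1, q = 1.

p = 1, q = 1, z = 23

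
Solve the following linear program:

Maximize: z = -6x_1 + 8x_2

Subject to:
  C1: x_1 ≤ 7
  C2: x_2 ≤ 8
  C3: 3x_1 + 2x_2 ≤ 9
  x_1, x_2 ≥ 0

Evaluate the objective at each vertex of the feasible region:
  z(0, 0) = 0
  z(3, 0) = -18
  z(0, 4.5) = 36  ←
The maximum is at x_1 = 0, x_2 = 4.5.

x_1 = 0, x_2 = 4.5, z = 36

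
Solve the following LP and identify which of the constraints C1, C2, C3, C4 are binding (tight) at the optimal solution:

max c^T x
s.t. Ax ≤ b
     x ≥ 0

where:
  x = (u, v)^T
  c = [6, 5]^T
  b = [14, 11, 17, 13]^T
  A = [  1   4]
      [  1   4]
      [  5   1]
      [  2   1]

At u = 3, v = 2, compute slack b - a·x for each constraint:
  C1: 14 − 11 = 3  (slack)
  C2: 11 − 11 = 0  (binding)
  C3: 17 − 17 = 0  (binding)
  C4: 13 − 8 = 5  (slack)

Optimal: u = 3, v = 2
Binding: C2, C3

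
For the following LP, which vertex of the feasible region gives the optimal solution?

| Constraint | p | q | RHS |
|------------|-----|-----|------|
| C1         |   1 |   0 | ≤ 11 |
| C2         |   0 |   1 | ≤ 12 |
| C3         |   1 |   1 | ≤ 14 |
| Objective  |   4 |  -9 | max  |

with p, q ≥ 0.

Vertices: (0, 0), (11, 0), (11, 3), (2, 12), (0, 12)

Evaluate the objective at each vertex of the feasible region:
  z(0, 0) = 0
  z(11, 0) = 44  ←
  z(11, 3) = 17
  z(2, 12) = -100
  z(0, 12) = -108
The maximum is at p = 11, q = 0.

(11, 0)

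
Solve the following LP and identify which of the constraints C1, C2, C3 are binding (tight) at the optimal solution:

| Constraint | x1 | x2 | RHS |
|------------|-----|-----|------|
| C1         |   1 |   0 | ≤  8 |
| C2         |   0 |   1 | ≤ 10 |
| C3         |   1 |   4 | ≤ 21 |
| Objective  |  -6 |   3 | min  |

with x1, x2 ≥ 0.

At x1 = 8, x2 = 0, compute slack b - a·x for each constraint:
  C1: 8 − 8 = 0  (binding)
  C2: 10 − 0 = 10  (slack)
  C3: 21 − 8 = 13  (slack)

Optimal: x1 = 8, x2 = 0
Binding: C1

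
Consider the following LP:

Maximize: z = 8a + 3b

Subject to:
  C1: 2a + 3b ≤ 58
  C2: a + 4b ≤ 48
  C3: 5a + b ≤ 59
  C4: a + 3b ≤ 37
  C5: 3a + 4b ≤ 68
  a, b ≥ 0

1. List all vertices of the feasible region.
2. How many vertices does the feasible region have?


1. (0, 0), (11.8, 0), (10, 9), (4, 11), (0, 12)
2. 5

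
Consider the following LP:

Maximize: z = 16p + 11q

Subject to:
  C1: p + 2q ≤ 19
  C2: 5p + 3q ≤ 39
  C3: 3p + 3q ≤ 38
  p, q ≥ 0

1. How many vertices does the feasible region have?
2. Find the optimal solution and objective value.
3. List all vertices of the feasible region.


1. 4
2. p = 3, q = 8, z = 136
3. (0, 0), (7.8, 0), (3, 8), (0, 9.5)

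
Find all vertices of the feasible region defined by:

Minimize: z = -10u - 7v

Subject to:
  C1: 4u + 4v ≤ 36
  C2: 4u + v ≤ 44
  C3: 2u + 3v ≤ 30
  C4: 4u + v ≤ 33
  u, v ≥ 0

(0, 0), (8.25, 0), (8, 1), (0, 9)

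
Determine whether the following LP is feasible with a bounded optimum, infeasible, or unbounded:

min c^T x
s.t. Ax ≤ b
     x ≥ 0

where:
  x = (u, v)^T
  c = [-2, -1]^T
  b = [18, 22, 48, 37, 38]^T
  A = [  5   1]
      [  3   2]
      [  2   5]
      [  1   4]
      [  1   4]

Feasible with a bounded optimal solution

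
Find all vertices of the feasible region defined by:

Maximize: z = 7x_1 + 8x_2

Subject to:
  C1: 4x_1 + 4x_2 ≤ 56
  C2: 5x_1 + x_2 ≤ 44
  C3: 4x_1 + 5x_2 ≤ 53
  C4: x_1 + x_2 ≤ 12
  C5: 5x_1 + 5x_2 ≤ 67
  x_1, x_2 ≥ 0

(0, 0), (8.8, 0), (8, 4), (7, 5), (0, 10.6)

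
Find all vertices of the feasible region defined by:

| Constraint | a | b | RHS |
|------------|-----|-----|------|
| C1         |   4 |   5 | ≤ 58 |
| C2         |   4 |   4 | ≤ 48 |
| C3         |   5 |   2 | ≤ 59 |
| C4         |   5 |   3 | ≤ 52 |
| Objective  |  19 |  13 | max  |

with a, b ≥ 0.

(0, 0), (10.4, 0), (8, 4), (2, 10), (0, 11.6)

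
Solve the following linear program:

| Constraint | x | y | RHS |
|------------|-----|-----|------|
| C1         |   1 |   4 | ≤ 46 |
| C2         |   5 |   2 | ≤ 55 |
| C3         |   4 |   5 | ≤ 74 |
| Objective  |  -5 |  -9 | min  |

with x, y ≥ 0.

Evaluate the objective at each vertex of the feasible region:
  z(0, 0) = 0
  z(11, 0) = -55
  z(7.471, 8.824) = -116.8
  z(6, 10) = -120  ←
  z(0, 11.5) = -103.5
The minimum is at x = 6, y = 10.

x = 6, y = 10, z = -120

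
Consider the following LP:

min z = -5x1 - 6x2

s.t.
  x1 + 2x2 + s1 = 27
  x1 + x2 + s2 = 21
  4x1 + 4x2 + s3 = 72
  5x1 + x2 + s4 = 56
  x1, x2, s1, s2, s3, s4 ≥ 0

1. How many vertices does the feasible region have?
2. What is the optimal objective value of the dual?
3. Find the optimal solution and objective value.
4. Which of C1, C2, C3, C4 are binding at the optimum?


1. 5
2. -99
3. x1 = 9, x2 = 9, z = -99
4. C1, C3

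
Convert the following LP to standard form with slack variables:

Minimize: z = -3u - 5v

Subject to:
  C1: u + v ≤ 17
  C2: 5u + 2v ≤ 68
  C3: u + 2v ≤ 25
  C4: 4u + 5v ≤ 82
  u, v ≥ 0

min z = -3u - 5v

s.t.
  u + v + s1 = 17
  5u + 2v + s2 = 68
  u + 2v + s3 = 25
  4u + 5v + s4 = 82
  u, v, s1, s2, s3, s4 ≥ 0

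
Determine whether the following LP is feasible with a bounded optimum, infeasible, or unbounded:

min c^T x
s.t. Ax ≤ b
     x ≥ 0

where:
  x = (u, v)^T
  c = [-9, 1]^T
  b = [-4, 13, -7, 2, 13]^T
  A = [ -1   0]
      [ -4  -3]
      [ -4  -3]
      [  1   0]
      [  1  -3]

Infeasible (no feasible solution exists)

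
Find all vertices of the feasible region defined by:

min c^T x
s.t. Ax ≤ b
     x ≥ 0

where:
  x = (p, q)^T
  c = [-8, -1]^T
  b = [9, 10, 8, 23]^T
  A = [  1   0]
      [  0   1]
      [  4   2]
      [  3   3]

(0, 0), (2, 0), (0, 4)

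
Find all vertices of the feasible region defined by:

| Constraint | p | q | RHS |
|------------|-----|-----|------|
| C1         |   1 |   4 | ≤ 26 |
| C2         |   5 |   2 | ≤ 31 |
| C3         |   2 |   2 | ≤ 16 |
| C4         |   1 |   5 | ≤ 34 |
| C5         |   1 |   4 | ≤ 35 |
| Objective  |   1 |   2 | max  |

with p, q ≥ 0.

(0, 0), (6.2, 0), (5, 3), (2, 6), (0, 6.5)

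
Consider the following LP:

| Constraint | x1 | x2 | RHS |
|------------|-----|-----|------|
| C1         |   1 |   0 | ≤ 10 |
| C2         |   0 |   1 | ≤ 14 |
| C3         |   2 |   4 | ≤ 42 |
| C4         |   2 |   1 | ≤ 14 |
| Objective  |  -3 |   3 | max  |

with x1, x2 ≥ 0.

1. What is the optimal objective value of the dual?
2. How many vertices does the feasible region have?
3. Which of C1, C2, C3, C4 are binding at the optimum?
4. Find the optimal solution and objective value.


1. 31.5
2. 4
3. C3
4. x1 = 0, x2 = 10.5, z = 31.5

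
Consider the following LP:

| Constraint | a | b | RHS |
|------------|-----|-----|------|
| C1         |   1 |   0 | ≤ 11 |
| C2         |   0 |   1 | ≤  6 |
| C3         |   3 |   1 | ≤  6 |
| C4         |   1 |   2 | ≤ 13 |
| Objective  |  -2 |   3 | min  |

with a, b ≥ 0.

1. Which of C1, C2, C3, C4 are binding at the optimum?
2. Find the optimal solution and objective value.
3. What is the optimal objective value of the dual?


1. C3
2. a = 2, b = 0, z = -4
3. -4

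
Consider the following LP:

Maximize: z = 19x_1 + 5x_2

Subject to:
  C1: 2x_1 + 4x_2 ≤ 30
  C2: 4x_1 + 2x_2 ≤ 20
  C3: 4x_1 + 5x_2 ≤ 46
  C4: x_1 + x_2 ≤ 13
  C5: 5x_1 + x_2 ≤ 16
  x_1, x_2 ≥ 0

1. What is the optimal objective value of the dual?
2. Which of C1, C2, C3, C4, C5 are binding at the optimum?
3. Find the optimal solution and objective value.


1. 68
2. C2, C5
3. x_1 = 2, x_2 = 6, z = 68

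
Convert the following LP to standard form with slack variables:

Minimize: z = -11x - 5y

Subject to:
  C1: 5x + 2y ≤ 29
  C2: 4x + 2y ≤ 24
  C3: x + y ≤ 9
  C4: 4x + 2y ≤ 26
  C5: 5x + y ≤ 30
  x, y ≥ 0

min z = -11x - 5y

s.t.
  5x + 2y + s1 = 29
  4x + 2y + s2 = 24
  x + y + s3 = 9
  4x + 2y + s4 = 26
  5x + y + s5 = 30
  x, y, s1, s2, s3, s4, s5 ≥ 0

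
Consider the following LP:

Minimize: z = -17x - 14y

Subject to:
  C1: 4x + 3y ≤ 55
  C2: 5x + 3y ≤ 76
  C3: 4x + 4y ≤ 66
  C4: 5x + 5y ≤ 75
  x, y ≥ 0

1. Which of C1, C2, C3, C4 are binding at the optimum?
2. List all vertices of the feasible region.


1. C1, C4
2. (0, 0), (13.75, 0), (10, 5), (0, 15)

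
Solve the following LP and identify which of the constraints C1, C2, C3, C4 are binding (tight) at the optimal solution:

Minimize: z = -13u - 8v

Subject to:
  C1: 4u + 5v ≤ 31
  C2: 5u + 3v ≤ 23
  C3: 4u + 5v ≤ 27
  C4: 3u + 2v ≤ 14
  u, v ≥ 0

At u = 4, v = 1, compute slack b - a·x for each constraint:
  C1: 31 − 21 = 10  (slack)
  C2: 23 − 23 = 0  (binding)
  C3: 27 − 21 = 6  (slack)
  C4: 14 − 14 = 0  (binding)

Optimal: u = 4, v = 1
Binding: C2, C4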